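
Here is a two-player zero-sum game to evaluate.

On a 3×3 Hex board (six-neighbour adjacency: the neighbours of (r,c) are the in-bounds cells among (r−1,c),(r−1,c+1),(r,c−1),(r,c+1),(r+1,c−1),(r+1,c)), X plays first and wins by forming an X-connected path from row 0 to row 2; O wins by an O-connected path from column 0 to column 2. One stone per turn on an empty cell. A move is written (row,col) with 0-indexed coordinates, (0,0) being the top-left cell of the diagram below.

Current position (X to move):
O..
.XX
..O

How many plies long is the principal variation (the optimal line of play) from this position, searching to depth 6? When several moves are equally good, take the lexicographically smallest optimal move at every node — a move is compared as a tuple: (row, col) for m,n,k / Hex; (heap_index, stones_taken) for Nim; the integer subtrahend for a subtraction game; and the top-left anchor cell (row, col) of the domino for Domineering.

ply 1, X at O../.XX/..O | (0,1)=+1→OX./.XX/..O*; (0,2)=+1→O.X/.XX/..O; (1,0)=+1→O../XXX/..O; (2,0)=+1→O../.XX/X.O; (2,1)=+1→O../.XX/.XO
ply 2, O at OX./.XX/..O | (0,2)=-1→OXO/.XX/..O*; (1,0)=-1→OX./OXX/..O; (2,0)=-1→OX./.XX/O.O; (2,1)=-1→OX./.XX/.OO
ply 3, X at OXO/.XX/..O | (1,0)=+1→OXO/XXX/..O*; (2,0)=+1→OXO/.XX/X.O; (2,1)=+1→OXO/.XX/.XO
ply 4, O at OXO/XXX/..O | (2,0)=-1→OXO/XXX/O.O*; (2,1)=-1→OXO/XXX/.OO
ply 5, X at OXO/XXX/O.O | (2,1)=+1→OXO/XXX/OXO*
ply 6: OXO/XXX/OXO is terminal -1 (O); from O../.XX/..O depth 6

PV length from [O../.XX/..O]: 5 plies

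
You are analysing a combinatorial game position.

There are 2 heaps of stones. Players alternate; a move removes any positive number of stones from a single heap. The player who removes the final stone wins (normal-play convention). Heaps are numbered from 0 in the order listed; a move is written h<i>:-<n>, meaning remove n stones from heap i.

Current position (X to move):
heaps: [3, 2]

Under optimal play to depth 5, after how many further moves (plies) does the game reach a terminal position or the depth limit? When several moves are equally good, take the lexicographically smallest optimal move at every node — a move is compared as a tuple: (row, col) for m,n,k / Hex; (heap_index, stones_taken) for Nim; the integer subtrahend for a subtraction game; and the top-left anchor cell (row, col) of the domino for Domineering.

ply 1, X at (3,2) | h0:-1=+1→(2,2)*; h0:-2=-1→(1,2); h0:-3=-1→(0,2); h1:-1=-1→(3,1); h1:-2=-1→(3,0)
ply 2, O at (2,2) | h0:-1=-1→(1,2)*; h0:-2=-1→(0,2); h1:-1=-1→(2,1); h1:-2=-1→(2,0)
ply 3, X at (1,2) | h0:-1=-1→(0,2); h1:-1=+1→(1,1)*; h1:-2=-1→(1,0)
ply 4, O at (1,1) | h0:-1=-1→(0,1)*; h1:-1=-1→(1,0)
ply 5, X at (0,1) | h1:-1=+1→(0,0)*
ply 6: (0,0) is terminal -1 (O); from (3,2) depth 5

PV length from [(3,2)]: 5 plies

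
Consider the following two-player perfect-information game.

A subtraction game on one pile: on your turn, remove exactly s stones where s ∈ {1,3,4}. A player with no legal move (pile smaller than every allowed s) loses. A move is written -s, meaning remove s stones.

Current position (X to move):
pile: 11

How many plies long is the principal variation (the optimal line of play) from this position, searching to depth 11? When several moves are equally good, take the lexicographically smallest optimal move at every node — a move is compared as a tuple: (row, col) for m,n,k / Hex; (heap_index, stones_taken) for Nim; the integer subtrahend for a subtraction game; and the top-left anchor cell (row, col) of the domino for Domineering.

ply 1, X at 11 | -1=-1→10; -3=-1→8; -4=+1→7*
ply 2, O at 7 | -1=-1→6*; -3=-1→4; -4=-1→3
ply 3, X at 6 | -1=-1→5; -3=-1→3; -4=+1→2*
ply 4, O at 2 | -1=-1→1*
ply 5, X at 1 | -1=+1→0*
ply 6: 0 is terminal -1 (O); from 11 depth 11

PV length from [11]: 5 plies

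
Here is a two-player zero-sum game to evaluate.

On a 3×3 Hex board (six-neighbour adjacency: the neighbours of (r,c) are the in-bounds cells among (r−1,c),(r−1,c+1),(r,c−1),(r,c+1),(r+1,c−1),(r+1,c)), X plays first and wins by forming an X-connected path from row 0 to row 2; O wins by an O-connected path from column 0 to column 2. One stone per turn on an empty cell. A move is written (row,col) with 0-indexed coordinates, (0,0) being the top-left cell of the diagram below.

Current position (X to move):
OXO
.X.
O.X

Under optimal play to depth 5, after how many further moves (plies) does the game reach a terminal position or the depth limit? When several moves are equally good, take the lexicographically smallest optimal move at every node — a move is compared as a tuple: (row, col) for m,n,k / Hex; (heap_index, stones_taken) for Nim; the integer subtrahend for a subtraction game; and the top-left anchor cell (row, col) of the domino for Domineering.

[OXO/.X./O.X] X move#1: (1,0):+1/OXO/XX./O.X*, (1,2):+1/OXO/.XX/O.X, (2,1):+1/OXO/.X./OXX
[OXO/XX./O.X] O move#2: (1,2):-1/OXO/XXO/O.X*, (2,1):-1/OXO/XX./OOX
[OXO/XXO/O.X] X move#3: (2,1):+1/OXO/XXO/OXX*
[OXO/XXO/OXX] end (terminal -1, O#4); searched OXO/.X./O.X to 5

PV length from [OXO/.X./O.X]: 3 plies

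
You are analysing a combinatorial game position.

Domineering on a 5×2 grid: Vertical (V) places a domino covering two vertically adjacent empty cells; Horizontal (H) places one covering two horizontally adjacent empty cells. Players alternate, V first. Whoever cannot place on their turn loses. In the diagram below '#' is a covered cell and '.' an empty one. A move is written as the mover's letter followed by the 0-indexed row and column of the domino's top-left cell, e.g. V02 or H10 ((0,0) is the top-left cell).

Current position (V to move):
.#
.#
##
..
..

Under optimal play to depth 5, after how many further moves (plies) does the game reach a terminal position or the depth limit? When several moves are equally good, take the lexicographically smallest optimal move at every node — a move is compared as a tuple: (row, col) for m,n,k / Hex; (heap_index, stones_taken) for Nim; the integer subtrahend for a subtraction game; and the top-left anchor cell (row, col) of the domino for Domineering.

ply 1, V at .#/.#/##/../.. | V00=-1→##/##/##/../..; V30=+1→.#/.#/##/#./#.*; V31=+1→.#/.#/##/.#/.#
ply 2: .#/.#/##/#./#. is terminal -1 (H); from .#/.#/##/../.. depth 5

PV length from [.#/.#/##/../..]: 1 ply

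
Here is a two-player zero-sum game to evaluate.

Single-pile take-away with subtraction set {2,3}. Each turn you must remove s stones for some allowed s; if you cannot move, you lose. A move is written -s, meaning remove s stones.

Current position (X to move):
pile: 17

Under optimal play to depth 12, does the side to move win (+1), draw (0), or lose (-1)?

value(17, X) = +1

ply 1, X at 17 | -2=+1→15*; -3=-1→14
ply 2, O at 15 | -2=-1→13*; -3=-1→12
ply 3, X at 13 | -2=+1→11*; -3=+1→10
ply 4, O at 11 | -2=-1→9*; -3=-1→8
ply 5, X at 9 | -2=-1→7; -3=+1→6*
ply 6, O at 6 | -2=-1→4*; -3=-1→3
ply 7, X at 4 | -2=-1→2; -3=+1→1*
ply 8: 1 is terminal -1 (O); from 17 depth 12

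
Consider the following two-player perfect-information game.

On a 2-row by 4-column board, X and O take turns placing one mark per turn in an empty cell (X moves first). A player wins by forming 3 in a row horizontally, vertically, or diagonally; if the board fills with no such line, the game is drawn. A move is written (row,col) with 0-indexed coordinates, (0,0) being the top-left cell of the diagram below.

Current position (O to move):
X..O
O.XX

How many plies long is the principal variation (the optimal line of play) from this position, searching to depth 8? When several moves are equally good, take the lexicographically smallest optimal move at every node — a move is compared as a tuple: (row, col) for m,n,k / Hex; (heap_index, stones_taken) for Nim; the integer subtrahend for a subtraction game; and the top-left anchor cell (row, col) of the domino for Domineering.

[X..O/O.XX] O move#1: (0,1):-1/XO.O/O.XX, (0,2):-1/X.OO/O.XX, (1,1):+0/X..O/OOXX*
[X..O/OOXX] X move#2: (0,1):+0/XX.O/OOXX*, (0,2):+0/X.XO/OOXX
[XX.O/OOXX] O move#3: (0,2):+0/XXOO/OOXX*
[XXOO/OOXX] end (terminal +0, X#4); searched X..O/O.XX to 8

PV length from [X..O/O.XX]: 3 plies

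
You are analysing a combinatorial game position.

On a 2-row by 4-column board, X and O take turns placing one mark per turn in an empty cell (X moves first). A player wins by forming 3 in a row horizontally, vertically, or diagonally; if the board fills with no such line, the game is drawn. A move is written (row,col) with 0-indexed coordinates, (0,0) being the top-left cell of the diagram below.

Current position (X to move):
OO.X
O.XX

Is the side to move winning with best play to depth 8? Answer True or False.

p1 X@[OO.X/O.XX]: (0,2)[OOXX/O.XX]+0 (1,1)[OO.X/OXXX]+1*
p2 O@[OO.X/OXXX] terminal -1; root [OO.X/O.XX] d8

X winning at [OO.X/O.XX]: True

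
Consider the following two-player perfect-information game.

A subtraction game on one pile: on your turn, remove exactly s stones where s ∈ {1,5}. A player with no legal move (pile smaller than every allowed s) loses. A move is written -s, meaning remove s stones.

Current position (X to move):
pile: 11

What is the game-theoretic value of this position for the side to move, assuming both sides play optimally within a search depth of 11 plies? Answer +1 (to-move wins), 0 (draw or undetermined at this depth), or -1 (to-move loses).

[11] X move#1: -1:+1/10*, -5:+1/6
[10] O move#2: -1:-1/9*, -5:-1/5
[9] X move#3: -1:+1/8*, -5:+1/4
[8] O move#4: -1:-1/7*, -5:-1/3
[7] X move#5: -1:+1/6*, -5:+1/2
[6] O move#6: -1:-1/5*, -5:-1/1
[5] X move#7: -1:+1/4*, -5:+1/0
[4] O move#8: -1:-1/3*
[3] X move#9: -1:+1/2*
[2] O move#10: -1:-1/1*
[1] X move#11: -1:+1/0*
[0] end (terminal -1, O#12); searched 11 to 11

value(11, X) = +1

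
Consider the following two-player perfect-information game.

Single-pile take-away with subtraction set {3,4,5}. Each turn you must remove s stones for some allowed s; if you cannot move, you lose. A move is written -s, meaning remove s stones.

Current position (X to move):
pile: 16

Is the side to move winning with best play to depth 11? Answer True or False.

X winning at [16]: False

p1 X@[16]: -3[13]-1* -4[12]-1 -5[11]-1
p2 O@[13]: -3[10]+1* -4[9]+1 -5[8]+1
p3 X@[10]: -3[7]-1* -4[6]-1 -5[5]-1
p4 O@[7]: -3[4]-1 -4[3]-1 -5[2]+1*
p5 X@[2] terminal -1; root [16] d11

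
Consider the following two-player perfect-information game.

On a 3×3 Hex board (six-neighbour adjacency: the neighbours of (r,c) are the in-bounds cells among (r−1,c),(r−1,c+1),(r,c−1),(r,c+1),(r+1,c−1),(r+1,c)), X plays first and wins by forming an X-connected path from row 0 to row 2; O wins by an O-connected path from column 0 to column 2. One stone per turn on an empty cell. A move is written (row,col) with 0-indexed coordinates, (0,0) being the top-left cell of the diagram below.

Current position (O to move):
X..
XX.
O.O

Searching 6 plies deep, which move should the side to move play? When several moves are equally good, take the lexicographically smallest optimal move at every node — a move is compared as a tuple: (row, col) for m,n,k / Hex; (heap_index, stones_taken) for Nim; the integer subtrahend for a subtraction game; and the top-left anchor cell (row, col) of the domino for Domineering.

O's best at [X../XX./O.O]: (2,1)

ply 1, O at X../XX./O.O | (0,1)=-1→XO./XX./O.O; (0,2)=-1→X.O/XX./O.O; (1,2)=-1→X../XXO/O.O; (2,1)=+1→X../XX./OOO*
ply 2: X../XX./OOO is terminal -1 (X); from X../XX./O.O depth 6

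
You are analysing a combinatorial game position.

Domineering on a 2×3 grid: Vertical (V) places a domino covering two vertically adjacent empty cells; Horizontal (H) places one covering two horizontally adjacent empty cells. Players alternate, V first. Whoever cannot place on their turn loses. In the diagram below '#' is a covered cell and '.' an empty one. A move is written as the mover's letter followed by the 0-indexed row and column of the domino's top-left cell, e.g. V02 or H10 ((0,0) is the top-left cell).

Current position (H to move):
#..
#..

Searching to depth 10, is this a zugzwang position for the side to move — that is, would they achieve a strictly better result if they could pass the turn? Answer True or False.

zugzwang(#../#.., H) = False

[#../#..] H move#1: H01:+1/###/#..*, H11:+1/#../###
[###/#..] end (terminal -1, V#2); searched #../#.. to 10
if H skipped the turn, V would face:
~ [#../#..] V move#1: V01:+1/##./##.*, V02:+1/#.#/#.#
~ [##./##.] end (terminal -1, H#2); searched #../#.. to 10
compare (H): move=+1 vs pass=-1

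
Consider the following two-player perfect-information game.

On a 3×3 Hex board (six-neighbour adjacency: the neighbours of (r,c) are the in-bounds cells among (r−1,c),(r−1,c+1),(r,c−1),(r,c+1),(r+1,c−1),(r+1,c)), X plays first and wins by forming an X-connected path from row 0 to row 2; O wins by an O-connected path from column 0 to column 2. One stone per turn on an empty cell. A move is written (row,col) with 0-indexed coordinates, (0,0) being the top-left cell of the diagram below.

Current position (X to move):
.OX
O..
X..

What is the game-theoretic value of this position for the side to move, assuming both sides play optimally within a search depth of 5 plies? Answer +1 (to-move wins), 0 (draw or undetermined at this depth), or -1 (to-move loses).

value(.OX/O../X.., X) = +1

[.OX/O../X..] X move#1: (0,0):+1/XOX/O../X..*, (1,1):+1/.OX/OX./X.., (1,2):+1/.OX/O.X/X.., (2,1):+1/.OX/O../XX., (2,2):+1/.OX/O../X.X
[XOX/O../X..] O move#2: (1,1):-1/XOX/OO./X..*, (1,2):-1/XOX/O.O/X.., (2,1):-1/XOX/O../XO., (2,2):-1/XOX/O../X.O
[XOX/OO./X..] X move#3: (1,2):+1/XOX/OOX/X..*, (2,1):-1/XOX/OO./XX., (2,2):-1/XOX/OO./X.X
[XOX/OOX/X..] O move#4: (2,1):-1/XOX/OOX/XO.*, (2,2):-1/XOX/OOX/X.O
[XOX/OOX/XO.] X move#5: (2,2):+1/XOX/OOX/XOX*
[XOX/OOX/XOX] end (terminal -1, O#6); searched .OX/O../X.. to 5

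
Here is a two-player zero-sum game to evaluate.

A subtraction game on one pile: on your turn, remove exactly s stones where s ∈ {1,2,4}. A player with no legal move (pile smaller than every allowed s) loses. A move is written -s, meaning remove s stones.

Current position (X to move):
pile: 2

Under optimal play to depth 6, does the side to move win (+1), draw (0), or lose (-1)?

[2] X move#1: -1:-1/1, -2:+1/0*
[0] end (terminal -1, O#2); searched 2 to 6

value(2, X) = +1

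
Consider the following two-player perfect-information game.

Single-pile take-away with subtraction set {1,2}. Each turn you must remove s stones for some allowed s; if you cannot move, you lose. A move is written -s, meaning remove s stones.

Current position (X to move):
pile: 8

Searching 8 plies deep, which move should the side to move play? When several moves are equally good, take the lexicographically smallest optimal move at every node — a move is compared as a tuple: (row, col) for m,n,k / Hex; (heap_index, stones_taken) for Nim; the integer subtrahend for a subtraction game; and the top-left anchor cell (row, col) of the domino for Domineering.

[8] X move#1: -1:-1/7, -2:+1/6*
[6] O move#2: -1:-1/5*, -2:-1/4
[5] X move#3: -1:-1/4, -2:+1/3*
[3] O move#4: -1:-1/2*, -2:-1/1
[2] X move#5: -1:-1/1, -2:+1/0*
[0] end (terminal -1, O#6); searched 8 to 8

X's best at [8]: -2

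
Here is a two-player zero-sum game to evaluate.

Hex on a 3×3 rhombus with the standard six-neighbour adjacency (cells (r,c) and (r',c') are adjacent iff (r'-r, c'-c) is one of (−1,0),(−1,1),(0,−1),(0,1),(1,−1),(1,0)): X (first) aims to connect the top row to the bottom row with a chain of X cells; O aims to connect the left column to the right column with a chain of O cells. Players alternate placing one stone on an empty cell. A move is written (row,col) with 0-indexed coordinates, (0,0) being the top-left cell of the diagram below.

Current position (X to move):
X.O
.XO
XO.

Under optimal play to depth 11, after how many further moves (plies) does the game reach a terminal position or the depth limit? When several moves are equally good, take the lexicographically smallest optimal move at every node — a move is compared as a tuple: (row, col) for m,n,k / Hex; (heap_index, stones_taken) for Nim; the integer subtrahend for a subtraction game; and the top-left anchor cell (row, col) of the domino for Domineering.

PV length from [X.O/.XO/XO.]: 1 ply

ply 1, X at X.O/.XO/XO. | (0,1)=+1→XXO/.XO/XO.*; (1,0)=+1→X.O/XXO/XO.; (2,2)=+1→X.O/.XO/XOX
ply 2: XXO/.XO/XO. is terminal -1 (O); from X.O/.XO/XO. depth 11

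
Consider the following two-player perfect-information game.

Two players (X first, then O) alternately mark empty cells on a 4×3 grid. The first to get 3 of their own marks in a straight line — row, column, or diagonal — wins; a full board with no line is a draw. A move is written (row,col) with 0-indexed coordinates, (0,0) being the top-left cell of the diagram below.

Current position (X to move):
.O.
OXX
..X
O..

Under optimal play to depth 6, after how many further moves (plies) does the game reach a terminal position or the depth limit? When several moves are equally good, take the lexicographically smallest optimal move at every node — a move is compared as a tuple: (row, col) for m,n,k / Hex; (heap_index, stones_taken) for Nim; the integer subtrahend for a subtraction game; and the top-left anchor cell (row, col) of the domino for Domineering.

ply 1, X at .O./OXX/..X/O.. | (0,0)=+1→XO./OXX/..X/O..*; (0,2)=+1→.OX/OXX/..X/O..; (2,0)=+1→.O./OXX/X.X/O..; (2,1)=-1→.O./OXX/.XX/O..; (3,1)=-1→.O./OXX/..X/OX.; (3,2)=+1→.O./OXX/..X/O.X
ply 2: XO./OXX/..X/O.. is terminal -1 (O); from .O./OXX/..X/O.. depth 6

PV length from [.O./OXX/..X/O..]: 1 ply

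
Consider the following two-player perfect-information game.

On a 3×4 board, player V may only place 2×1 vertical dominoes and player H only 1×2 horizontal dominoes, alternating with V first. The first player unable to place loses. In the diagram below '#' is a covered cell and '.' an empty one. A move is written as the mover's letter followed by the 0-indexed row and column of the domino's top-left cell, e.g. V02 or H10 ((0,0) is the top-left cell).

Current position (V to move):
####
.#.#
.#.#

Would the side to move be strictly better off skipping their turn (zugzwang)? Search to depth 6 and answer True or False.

p1 V@[####/.#.#/.#.#]: V10[####/##.#/##.#]+1* V12[####/.###/.###]+1
p2 H@[####/##.#/##.#] terminal -1; root [####/.#.#/.#.#] d6
if V skipped the turn, H would face:
~ p1 H@[####/.#.#/.#.#] terminal -1; root [####/.#.#/.#.#] d6
compare (V): move=+1 vs pass=+1

zugzwang(####/.#.#/.#.#, V) = False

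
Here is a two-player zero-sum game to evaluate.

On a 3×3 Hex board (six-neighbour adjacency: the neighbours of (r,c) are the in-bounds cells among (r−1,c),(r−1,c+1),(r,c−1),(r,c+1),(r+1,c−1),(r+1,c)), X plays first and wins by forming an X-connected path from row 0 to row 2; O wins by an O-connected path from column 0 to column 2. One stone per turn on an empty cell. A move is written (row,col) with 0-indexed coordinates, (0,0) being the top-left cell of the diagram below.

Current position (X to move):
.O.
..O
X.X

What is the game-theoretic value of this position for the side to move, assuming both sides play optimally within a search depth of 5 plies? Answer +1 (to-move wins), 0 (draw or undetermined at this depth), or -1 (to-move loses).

value(.O./..O/X.X, X) = -1

[.O./..O/X.X] X move#1: (0,0):-1/XO./..O/X.X*, (0,2):-1/.OX/..O/X.X, (1,0):-1/.O./X.O/X.X, (1,1):-1/.O./.XO/X.X, (2,1):-1/.O./..O/XXX
[XO./..O/X.X] O move#2: (0,2):-1/XOO/..O/X.X, (1,0):+1/XO./O.O/X.X*, (1,1):-1/XO./.OO/X.X, (2,1):-1/XO./..O/XOX
[XO./O.O/X.X] X move#3: (0,2):-1/XOX/O.O/X.X*, (1,1):-1/XO./OXO/X.X, (2,1):-1/XO./O.O/XXX
[XOX/O.O/X.X] O move#4: (1,1):+1/XOX/OOO/X.X*, (2,1):-1/XOX/O.O/XOX
[XOX/OOO/X.X] end (terminal -1, X#5); searched .O./..O/X.X to 5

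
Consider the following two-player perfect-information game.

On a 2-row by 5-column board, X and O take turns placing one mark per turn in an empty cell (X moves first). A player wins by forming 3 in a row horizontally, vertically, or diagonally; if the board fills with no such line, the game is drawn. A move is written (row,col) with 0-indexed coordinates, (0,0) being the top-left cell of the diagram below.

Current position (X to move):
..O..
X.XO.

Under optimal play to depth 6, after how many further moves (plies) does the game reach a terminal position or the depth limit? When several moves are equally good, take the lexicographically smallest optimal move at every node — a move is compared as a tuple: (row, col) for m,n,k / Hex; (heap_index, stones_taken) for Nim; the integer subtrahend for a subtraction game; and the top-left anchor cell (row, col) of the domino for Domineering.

ply 1, X at ..O../X.XO. | (0,0)=+0→X.O../X.XO.; (0,1)=+0→.XO../X.XO.; (0,3)=+0→..OX./X.XO.; (0,4)=+0→..O.X/X.XO.; (1,1)=+1→..O../XXXO.*; (1,4)=+0→..O../X.XOX
ply 2: ..O../XXXO. is terminal -1 (O); from ..O../X.XO. depth 6

PV length from [..O../X.XO.]: 1 ply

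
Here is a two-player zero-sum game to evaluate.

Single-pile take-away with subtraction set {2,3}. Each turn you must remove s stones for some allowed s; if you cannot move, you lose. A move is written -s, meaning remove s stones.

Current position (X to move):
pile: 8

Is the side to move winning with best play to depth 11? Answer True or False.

X winning at [8]: True

[8] X move#1: -2:+1/6*, -3:+1/5
[6] O move#2: -2:-1/4*, -3:-1/3
[4] X move#3: -2:-1/2, -3:+1/1*
[1] end (terminal -1, O#4); searched 8 to 11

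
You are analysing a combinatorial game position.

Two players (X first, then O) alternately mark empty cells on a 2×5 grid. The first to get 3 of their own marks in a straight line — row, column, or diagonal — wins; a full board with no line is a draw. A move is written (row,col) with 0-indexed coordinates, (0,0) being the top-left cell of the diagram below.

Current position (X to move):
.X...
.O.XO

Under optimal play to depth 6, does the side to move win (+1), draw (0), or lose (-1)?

ply 1, X at .X.../.O.XO | (0,0)=+0→XX.../.O.XO; (0,2)=+1→.XX../.O.XO*; (0,3)=+0→.X.X./.O.XO; (0,4)=+0→.X..X/.O.XO; (1,0)=+0→.X.../XO.XO; (1,2)=+0→.X.../.OXXO
ply 2, O at .XX../.O.XO | (0,0)=-1→OXX../.O.XO*; (0,3)=-1→.XXO./.O.XO; (0,4)=-1→.XX.O/.O.XO; (1,0)=-1→.XX../OO.XO; (1,2)=-1→.XX../.OOXO
ply 3, X at OXX../.O.XO | (0,3)=+1→OXXX./.O.XO*; (0,4)=+0→OXX.X/.O.XO; (1,0)=+0→OXX../XO.XO; (1,2)=+0→OXX../.OXXO
ply 4: OXXX./.O.XO is terminal -1 (O); from .X.../.O.XO depth 6

value(.X.../.O.XO, X) = +1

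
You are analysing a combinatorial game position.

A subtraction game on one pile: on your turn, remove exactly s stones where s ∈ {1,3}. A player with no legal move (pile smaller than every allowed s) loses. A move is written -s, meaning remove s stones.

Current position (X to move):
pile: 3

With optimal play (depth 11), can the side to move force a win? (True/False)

ply 1, X at 3 | -1=+1→2*; -3=+1→0
ply 2, O at 2 | -1=-1→1*
ply 3, X at 1 | -1=+1→0*
ply 4: 0 is terminal -1 (O); from 3 depth 11

X winning at [3]: True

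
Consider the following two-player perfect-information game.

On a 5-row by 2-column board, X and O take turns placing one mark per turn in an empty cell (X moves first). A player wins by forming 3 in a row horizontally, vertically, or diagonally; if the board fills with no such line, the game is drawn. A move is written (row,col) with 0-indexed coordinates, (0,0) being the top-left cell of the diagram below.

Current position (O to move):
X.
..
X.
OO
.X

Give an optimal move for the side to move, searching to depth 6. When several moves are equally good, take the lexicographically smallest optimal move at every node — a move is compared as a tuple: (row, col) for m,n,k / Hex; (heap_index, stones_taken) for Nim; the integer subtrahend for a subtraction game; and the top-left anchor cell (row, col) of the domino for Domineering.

O's best at [X./../X./OO/.X]: (1,0)

ply 1, O at X./../X./OO/.X | (0,1)=-1→XO/../X./OO/.X; (1,0)=+0→X./O./X./OO/.X*; (1,1)=-1→X./.O/X./OO/.X; (2,1)=-1→X./../XO/OO/.X; (4,0)=-1→X./../X./OO/OX
ply 2, X at X./O./X./OO/.X | (0,1)=+0→XX/O./X./OO/.X*; (1,1)=+0→X./OX/X./OO/.X; (2,1)=+0→X./O./XX/OO/.X; (4,0)=+0→X./O./X./OO/XX
ply 3, O at XX/O./X./OO/.X | (1,1)=+0→XX/OO/X./OO/.X*; (2,1)=+0→XX/O./XO/OO/.X; (4,0)=+0→XX/O./X./OO/OX
ply 4, X at XX/OO/X./OO/.X | (2,1)=+0→XX/OO/XX/OO/.X*; (4,0)=-1→XX/OO/X./OO/XX
ply 5, O at XX/OO/XX/OO/.X | (4,0)=+0→XX/OO/XX/OO/OX*
ply 6: XX/OO/XX/OO/OX is terminal +0 (X); from X./../X./OO/.X depth 6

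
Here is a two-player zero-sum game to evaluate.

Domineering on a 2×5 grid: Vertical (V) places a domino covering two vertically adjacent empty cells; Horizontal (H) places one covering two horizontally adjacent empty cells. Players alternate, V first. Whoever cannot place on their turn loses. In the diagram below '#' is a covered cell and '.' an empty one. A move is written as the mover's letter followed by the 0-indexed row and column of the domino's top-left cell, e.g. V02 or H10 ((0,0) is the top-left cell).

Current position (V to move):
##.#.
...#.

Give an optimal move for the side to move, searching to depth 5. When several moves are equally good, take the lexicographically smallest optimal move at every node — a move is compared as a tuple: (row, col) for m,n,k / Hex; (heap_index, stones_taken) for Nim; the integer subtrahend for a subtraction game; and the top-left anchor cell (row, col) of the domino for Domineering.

V's best at [##.#./...#.]: V02

ply 1, V at ##.#./...#. | V02=+1→####./..##.*; V04=-1→##.##/...##
ply 2, H at ####./..##. | H10=-1→####./####.*
ply 3, V at ####./####. | V04=+1→#####/#####*
ply 4: #####/##### is terminal -1 (H); from ##.#./...#. depth 5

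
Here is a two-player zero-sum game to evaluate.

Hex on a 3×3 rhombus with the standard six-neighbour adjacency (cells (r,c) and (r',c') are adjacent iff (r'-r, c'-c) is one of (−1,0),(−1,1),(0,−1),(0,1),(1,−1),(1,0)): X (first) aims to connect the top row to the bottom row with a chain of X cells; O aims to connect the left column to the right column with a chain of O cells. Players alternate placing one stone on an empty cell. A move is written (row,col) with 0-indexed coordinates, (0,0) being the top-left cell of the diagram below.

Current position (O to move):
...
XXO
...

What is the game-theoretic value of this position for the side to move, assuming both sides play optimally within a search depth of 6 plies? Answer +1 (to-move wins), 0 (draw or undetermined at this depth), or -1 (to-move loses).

p1 O@[.../XXO/...]: (0,0)[O../XXO/...]-1* (0,1)[.O./XXO/...]-1 (0,2)[..O/XXO/...]-1 (2,0)[.../XXO/O..]-1 (2,1)[.../XXO/.O.]-1 (2,2)[.../XXO/..O]-1
p2 X@[O../XXO/...]: (0,1)[OX./XXO/...]+1* (0,2)[O.X/XXO/...]+1 (2,0)[O../XXO/X..]+1 (2,1)[O../XXO/.X.]+1 (2,2)[O../XXO/..X]+1
p3 O@[OX./XXO/...]: (0,2)[OXO/XXO/...]-1* (2,0)[OX./XXO/O..]-1 (2,1)[OX./XXO/.O.]-1 (2,2)[OX./XXO/..O]-1
p4 X@[OXO/XXO/...]: (2,0)[OXO/XXO/X..]+1* (2,1)[OXO/XXO/.X.]+1 (2,2)[OXO/XXO/..X]+1
p5 O@[OXO/XXO/X..] terminal -1; root [.../XXO/...] d6

value(.../XXO/..., O) = -1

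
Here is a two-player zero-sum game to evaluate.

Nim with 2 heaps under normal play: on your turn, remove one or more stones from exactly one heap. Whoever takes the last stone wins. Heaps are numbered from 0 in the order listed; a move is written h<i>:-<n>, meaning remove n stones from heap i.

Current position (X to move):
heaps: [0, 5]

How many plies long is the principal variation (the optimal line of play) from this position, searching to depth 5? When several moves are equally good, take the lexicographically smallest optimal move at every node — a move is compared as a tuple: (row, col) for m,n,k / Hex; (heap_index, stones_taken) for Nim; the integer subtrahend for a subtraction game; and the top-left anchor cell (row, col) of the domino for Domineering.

PV length from [(0,5)]: 1 ply

p1 X@[(0,5)]: h1:-1[(0,4)]-1 h1:-2[(0,3)]-1 h1:-3[(0,2)]-1 h1:-4[(0,1)]-1 h1:-5[(0,0)]+1*
p2 O@[(0,0)] terminal -1; root [(0,5)] d5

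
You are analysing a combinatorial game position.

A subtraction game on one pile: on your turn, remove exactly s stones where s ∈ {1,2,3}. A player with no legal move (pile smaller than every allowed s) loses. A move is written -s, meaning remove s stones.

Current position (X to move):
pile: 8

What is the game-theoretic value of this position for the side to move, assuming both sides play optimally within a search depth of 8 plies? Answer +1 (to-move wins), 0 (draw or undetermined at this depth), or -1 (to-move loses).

value(8, X) = -1

ply 1, X at 8 | -1=-1→7*; -2=-1→6; -3=-1→5
ply 2, O at 7 | -1=-1→6; -2=-1→5; -3=+1→4*
ply 3, X at 4 | -1=-1→3*; -2=-1→2; -3=-1→1
ply 4, O at 3 | -1=-1→2; -2=-1→1; -3=+1→0*
ply 5: 0 is terminal -1 (X); from 8 depth 8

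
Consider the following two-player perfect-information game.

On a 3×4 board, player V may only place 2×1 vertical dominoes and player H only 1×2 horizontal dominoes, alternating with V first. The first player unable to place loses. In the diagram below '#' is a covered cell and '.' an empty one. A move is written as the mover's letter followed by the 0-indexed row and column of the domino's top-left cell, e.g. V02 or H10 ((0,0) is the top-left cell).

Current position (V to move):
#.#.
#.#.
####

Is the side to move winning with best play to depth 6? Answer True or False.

[#.#./#.#./####] V move#1: V01:+1/###./###./####*, V03:+1/#.##/#.##/####
[###./###./####] end (terminal -1, H#2); searched #.#./#.#./#### to 6

V winning at [#.#./#.#./####]: True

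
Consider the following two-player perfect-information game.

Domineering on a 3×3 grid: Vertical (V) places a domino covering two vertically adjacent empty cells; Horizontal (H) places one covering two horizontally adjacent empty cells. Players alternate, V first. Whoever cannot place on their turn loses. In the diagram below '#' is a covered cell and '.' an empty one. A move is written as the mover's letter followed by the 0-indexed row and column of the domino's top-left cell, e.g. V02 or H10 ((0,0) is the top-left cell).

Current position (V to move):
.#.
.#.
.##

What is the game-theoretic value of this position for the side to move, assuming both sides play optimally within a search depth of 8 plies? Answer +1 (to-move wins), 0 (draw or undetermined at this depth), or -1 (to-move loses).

[.#./.#./.##] V move#1: V00:+1/##./##./.##*, V02:+1/.##/.##/.##, V10:+1/.#./##./###
[##./##./.##] end (terminal -1, H#2); searched .#./.#./.## to 8

value(.#./.#./.##, V) = +1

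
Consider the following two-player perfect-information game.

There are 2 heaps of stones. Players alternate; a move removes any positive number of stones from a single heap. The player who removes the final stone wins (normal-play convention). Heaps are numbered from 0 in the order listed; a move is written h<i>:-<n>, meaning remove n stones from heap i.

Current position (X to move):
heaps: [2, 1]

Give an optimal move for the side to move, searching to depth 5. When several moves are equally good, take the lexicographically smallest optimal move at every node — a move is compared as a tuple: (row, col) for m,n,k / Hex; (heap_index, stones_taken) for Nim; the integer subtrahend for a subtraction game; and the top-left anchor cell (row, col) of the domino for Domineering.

[(2,1)] X move#1: h0:-1:+1/(1,1)*, h0:-2:-1/(0,1), h1:-1:-1/(2,0)
[(1,1)] O move#2: h0:-1:-1/(0,1)*, h1:-1:-1/(1,0)
[(0,1)] X move#3: h1:-1:+1/(0,0)*
[(0,0)] end (terminal -1, O#4); searched (2,1) to 5

X's best at [(2,1)]: h0:-1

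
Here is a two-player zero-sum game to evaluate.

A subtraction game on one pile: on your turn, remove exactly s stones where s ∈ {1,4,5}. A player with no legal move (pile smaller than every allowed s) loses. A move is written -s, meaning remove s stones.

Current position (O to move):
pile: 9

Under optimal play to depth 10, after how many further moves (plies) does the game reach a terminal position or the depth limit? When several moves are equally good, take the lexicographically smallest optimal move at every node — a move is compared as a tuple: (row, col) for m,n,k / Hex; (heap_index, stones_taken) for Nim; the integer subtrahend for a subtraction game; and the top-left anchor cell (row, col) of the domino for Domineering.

p1 O@[9]: -1[8]+1* -4[5]-1 -5[4]-1
p2 X@[8]: -1[7]-1* -4[4]-1 -5[3]-1
p3 O@[7]: -1[6]-1 -4[3]-1 -5[2]+1*
p4 X@[2]: -1[1]-1*
p5 O@[1]: -1[0]+1*
p6 X@[0] terminal -1; root [9] d10

PV length from [9]: 5 plies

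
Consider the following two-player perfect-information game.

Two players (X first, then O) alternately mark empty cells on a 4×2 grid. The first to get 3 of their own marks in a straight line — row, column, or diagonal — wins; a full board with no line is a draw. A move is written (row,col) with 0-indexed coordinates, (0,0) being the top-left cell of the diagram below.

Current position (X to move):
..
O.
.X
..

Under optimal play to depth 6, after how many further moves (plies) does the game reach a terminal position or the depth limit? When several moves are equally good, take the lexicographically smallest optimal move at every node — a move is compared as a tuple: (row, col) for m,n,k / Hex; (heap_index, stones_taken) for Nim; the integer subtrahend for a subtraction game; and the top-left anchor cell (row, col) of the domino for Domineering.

PV length from [../O./.X/..]: 3 plies

[../O./.X/..] X move#1: (0,0):+0/X./O./.X/.., (0,1):+0/.X/O./.X/.., (1,1):+1/../OX/.X/..*, (2,0):+0/../O./XX/.., (3,0):+0/../O./.X/X., (3,1):+0/../O./.X/.X
[../OX/.X/..] O move#2: (0,0):-1/O./OX/.X/..*, (0,1):-1/.O/OX/.X/.., (2,0):-1/../OX/OX/.., (3,0):-1/../OX/.X/O., (3,1):-1/../OX/.X/.O
[O./OX/.X/..] X move#3: (0,1):+1/OX/OX/.X/..*, (2,0):+1/O./OX/XX/.., (3,0):-1/O./OX/.X/X., (3,1):+1/O./OX/.X/.X
[OX/OX/.X/..] end (terminal -1, O#4); searched ../O./.X/.. to 6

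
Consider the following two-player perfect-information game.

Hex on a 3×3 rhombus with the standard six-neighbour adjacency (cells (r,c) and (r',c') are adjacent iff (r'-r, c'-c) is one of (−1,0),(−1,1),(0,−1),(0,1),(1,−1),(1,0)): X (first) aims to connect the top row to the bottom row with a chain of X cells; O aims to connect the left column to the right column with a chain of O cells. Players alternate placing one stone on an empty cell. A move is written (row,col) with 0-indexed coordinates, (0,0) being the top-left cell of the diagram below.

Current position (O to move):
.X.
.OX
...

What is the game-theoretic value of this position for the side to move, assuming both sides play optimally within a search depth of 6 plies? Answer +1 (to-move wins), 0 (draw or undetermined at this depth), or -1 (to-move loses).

ply 1, O at .X./.OX/... | (0,0)=-1→OX./.OX/...; (0,2)=+1→.XO/.OX/...*; (1,0)=-1→.X./OOX/...; (2,0)=-1→.X./.OX/O..; (2,1)=+1→.X./.OX/.O.; (2,2)=+1→.X./.OX/..O
ply 2, X at .XO/.OX/... | (0,0)=-1→XXO/.OX/...*; (1,0)=-1→.XO/XOX/...; (2,0)=-1→.XO/.OX/X..; (2,1)=-1→.XO/.OX/.X.; (2,2)=-1→.XO/.OX/..X
ply 3, O at XXO/.OX/... | (1,0)=+1→XXO/OOX/...*; (2,0)=+1→XXO/.OX/O..; (2,1)=+1→XXO/.OX/.O.; (2,2)=+1→XXO/.OX/..O
ply 4: XXO/OOX/... is terminal -1 (X); from .X./.OX/... depth 6

value(.X./.OX/..., O) = +1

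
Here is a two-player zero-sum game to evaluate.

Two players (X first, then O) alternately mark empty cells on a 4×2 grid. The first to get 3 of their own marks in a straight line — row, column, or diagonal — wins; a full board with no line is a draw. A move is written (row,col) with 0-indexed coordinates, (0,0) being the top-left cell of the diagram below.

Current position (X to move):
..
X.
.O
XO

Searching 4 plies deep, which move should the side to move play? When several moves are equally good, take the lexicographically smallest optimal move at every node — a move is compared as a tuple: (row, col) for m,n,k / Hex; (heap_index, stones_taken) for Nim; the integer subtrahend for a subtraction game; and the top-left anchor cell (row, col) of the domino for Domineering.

p1 X@[../X./.O/XO]: (0,0)[X./X./.O/XO]-1 (0,1)[.X/X./.O/XO]-1 (1,1)[../XX/.O/XO]+0 (2,0)[../X./XO/XO]+1*
p2 O@[../X./XO/XO] terminal -1; root [../X./.O/XO] d4

X's best at [../X./.O/XO]: (2,0)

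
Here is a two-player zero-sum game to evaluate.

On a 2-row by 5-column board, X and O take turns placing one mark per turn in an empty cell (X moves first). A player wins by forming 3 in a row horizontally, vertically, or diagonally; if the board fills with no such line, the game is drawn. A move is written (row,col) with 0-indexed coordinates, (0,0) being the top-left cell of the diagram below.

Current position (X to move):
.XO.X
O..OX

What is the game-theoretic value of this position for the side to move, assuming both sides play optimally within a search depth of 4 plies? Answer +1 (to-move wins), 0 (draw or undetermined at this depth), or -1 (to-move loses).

[.XO.X/O..OX] X move#1: (0,0):+0/XXO.X/O..OX*, (0,3):+0/.XOXX/O..OX, (1,1):+0/.XO.X/OX.OX, (1,2):+0/.XO.X/O.XOX
[XXO.X/O..OX] O move#2: (0,3):+0/XXOOX/O..OX*, (1,1):+0/XXO.X/OO.OX, (1,2):+0/XXO.X/O.OOX
[XXOOX/O..OX] X move#3: (1,1):+0/XXOOX/OX.OX*, (1,2):+0/XXOOX/O.XOX
[XXOOX/OX.OX] O move#4: (1,2):+0/XXOOX/OXOOX*
[XXOOX/OXOOX] end (terminal +0, X#5); searched .XO.X/O..OX to 4

value(.XO.X/O..OX, X) = 0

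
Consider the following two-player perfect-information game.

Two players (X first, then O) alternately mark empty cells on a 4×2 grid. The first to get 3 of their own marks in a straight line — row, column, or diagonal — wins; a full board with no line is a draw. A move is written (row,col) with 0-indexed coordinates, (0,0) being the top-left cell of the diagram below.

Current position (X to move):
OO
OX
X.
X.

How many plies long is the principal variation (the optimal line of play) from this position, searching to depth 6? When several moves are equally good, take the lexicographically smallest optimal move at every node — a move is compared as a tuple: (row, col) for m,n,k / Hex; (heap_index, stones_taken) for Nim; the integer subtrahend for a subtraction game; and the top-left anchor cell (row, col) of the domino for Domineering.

PV length from [OO/OX/X./X.]: 2 plies

p1 X@[OO/OX/X./X.]: (2,1)[OO/OX/XX/X.]+0* (3,1)[OO/OX/X./XX]+0
p2 O@[OO/OX/XX/X.]: (3,1)[OO/OX/XX/XO]+0*
p3 X@[OO/OX/XX/XO] terminal +0; root [OO/OX/X./X.] d6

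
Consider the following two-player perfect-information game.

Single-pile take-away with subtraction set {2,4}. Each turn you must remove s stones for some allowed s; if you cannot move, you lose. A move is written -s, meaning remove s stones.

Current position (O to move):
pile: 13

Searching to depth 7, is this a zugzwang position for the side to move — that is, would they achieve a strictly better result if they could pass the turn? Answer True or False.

[13] O move#1: -2:-1/11*, -4:-1/9
[11] X move#2: -2:-1/9, -4:+1/7*
[7] O move#3: -2:-1/5*, -4:-1/3
[5] X move#4: -2:-1/3, -4:+1/1*
[1] end (terminal -1, O#5); searched 13 to 7
suppose O passes — search the same position with X to move:
pass> [13] X move#1: -2:-1/11*, -4:-1/9
pass> [11] O move#2: -2:-1/9, -4:+1/7*
pass> [7] X move#3: -2:-1/5*, -4:-1/3
pass> [5] O move#4: -2:-1/3, -4:+1/1*
pass> [1] end (terminal -1, X#5); searched 13 to 7
for O: play -1, pass +1

zugzwang(13, O) = True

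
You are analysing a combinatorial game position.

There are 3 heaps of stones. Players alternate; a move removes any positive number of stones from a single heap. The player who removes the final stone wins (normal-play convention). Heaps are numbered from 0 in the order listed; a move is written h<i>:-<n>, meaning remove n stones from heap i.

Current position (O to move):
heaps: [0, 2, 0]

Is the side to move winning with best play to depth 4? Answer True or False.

O winning at [(0,2,0)]: True

[(0,2,0)] O move#1: h1:-1:-1/(0,1,0), h1:-2:+1/(0,0,0)*
[(0,0,0)] end (terminal -1, X#2); searched (0,2,0) to 4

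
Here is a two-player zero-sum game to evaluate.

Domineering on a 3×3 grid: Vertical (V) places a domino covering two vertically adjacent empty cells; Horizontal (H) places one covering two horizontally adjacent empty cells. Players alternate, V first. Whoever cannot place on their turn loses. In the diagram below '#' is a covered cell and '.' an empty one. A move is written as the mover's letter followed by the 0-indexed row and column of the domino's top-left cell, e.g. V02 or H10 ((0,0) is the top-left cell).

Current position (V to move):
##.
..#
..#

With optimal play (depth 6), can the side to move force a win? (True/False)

p1 V@[##./..#/..#]: V10[##./#.#/#.#]+1* V11[##./.##/.##]+1
p2 H@[##./#.#/#.#] terminal -1; root [##./..#/..#] d6

V winning at [##./..#/..#]: True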